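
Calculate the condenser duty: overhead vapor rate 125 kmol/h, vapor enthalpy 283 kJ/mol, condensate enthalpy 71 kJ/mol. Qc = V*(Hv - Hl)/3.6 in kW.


Qc = 125 * (283 - 71) / 3.6 = 125 * 212 / 3.6 = 7361

7361 kW


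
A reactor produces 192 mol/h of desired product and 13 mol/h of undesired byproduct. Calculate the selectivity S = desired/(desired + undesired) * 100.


Selectivity = desired / (desired + undesired) * 100
Total products = 192 + 13 = 205 mol/h
S = 192 / 205 * 100
= 0.9366 * 100
= 93.66 %

93.66 %


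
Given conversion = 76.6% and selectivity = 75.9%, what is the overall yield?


Overall yield = conversion (%) * selectivity (%) / 100
Conversion = 76.6%, Selectivity = 75.9%
Y = 76.6 * 75.9 / 100
= 58.1394 %

58.1394 %


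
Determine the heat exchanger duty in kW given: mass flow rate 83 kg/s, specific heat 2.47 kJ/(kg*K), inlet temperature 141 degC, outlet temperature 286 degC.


Q = m_dot * cp * delta_T
delta_T = 286 - 141 = 145 K
Q = 83 * 2.47 * 145
= 205.01 * 145
= 29726.45 kW

29726.45 kW


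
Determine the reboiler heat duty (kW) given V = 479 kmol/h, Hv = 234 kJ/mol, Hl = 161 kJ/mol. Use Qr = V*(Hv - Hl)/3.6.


Qr = 479 * (234 - 161) / 3.6 = 479 * 73 / 3.6 = 9713

9713 kW


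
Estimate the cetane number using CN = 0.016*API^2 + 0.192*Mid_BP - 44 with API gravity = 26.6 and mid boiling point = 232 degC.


CN = 0.016 * 26.6^2 + 0.192 * 232 - 44
CN = 11.32096 + 44.544 - 44 = 11.86496

11.86496


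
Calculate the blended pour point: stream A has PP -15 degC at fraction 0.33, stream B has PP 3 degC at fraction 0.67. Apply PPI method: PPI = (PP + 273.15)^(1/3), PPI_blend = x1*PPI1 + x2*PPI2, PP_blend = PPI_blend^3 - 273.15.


PPI_1 = (-15 + 273.15)^(1/3) = 6.36733
PPI_2 = (3 + 273.15)^(1/3) = 6.512009
PPI_blend = 0.33 * 6.36733 + 0.67 * 6.512009 = 6.464265
PP_blend = 6.464265^3 - 273.15 = 270.1204 - 273.15 = -3.03

-3.03 degC


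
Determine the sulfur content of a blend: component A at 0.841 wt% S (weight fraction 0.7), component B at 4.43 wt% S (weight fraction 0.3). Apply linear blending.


Linear sulfur blending: S_blend = x1*S1 + x2*S2
Contribution 1: 0.7 * 0.841 = 0.5887 wt%
Contribution 2: 0.3 * 4.43 = 1.329 wt%
S_blend = 0.5887 + 1.329 = 1.9177

1.9177 wt%


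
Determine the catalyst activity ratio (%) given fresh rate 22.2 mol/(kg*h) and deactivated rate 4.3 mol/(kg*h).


Activity (%) = (rate_used / rate_fresh) * 100
rate_used = 4.3, rate_fresh = 22.2
= (4.3 / 22.2) * 100
= 0.1937 * 100 = 19.37

19.37 %


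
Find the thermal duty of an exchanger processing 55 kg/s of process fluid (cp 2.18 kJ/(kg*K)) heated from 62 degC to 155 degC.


Q = m_dot * cp * delta_T
delta_T = 155 - 62 = 93 K
Q = 55 * 2.18 * 93
= 119.9 * 93
= 11150.7 kW

11150.7 kW


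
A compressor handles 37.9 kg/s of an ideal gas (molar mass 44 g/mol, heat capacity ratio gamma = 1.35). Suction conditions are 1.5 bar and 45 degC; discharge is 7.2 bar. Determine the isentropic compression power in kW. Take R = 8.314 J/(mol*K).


Isentropic work: W = m*(gamma/(gamma-1))*(R*T1/MW)*((P2/P1)^((gamma-1)/gamma) - 1)
T1 = 45 + 273.15 = 318.15 K
Pressure ratio = 7.2 / 1.5 = 4.8
Exponent = (1.35 - 1)/1.35 = 0.259259
(P2/P1)^exp - 1 = 4.8^0.259259 - 1 = 0.50182
W = 37.9 * 1.35 / 0.35 * 8.314 * 318.15 / 44 * 0.50182 = 4410

4410 kW


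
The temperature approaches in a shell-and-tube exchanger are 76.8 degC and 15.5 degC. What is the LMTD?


LMTD = (dT1 - dT2) / ln(dT1/dT2)
= (76.8 - 15.5) / ln(76.8 / 15.5) = 61.3 / 1.60036 = 38.30

38.30 degC


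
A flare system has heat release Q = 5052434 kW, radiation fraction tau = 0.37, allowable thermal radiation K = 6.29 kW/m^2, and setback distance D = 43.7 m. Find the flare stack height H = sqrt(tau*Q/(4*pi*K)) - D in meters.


tau*Q/(4*pi*K) = 0.37 * 5052434 / (4 * pi * 6.29) = 23650.6
sqrt(23650.6) = 153.788
H = 153.788 - 43.7 = 110.1

110.1 m


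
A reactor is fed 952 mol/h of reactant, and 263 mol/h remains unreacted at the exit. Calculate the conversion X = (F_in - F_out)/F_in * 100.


X = (F_in - F_out) / F_in * 100
Moles reacted = 952 - 263 = 689
X = 689 / 952 * 100
= 0.7237 * 100
= 72.37 %

72.37 %


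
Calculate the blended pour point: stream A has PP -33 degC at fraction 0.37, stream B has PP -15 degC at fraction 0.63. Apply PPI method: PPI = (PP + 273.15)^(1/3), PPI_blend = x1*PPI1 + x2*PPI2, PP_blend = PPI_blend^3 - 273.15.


PPI_1 = (-33 + 273.15)^(1/3) = 6.215759
PPI_2 = (-15 + 273.15)^(1/3) = 6.36733
PPI_blend = 0.37 * 6.215759 + 0.63 * 6.36733 = 6.311249
PP_blend = 6.311249^3 - 273.15 = 251.3888 - 273.15 = -21.76

-21.76 degC


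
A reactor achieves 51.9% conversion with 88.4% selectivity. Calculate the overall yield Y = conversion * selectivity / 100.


Overall yield = conversion (%) * selectivity (%) / 100
Conversion = 51.9%, Selectivity = 88.4%
Y = 51.9 * 88.4 / 100
= 45.8796 %

45.8796 %


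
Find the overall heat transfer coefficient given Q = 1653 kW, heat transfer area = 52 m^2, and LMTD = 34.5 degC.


From Q = U*A*LMTD, U = Q / (A * LMTD)
U = 1653 / (52 * 34.5) = 1653 / 1794 = 0.9214

0.9214 kW/(m^2*K)


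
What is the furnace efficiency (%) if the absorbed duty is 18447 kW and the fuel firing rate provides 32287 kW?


Furnace efficiency = Q_absorbed / Q_fuel * 100
= 18447 / 32287 * 100 = 57.13

57.13 %


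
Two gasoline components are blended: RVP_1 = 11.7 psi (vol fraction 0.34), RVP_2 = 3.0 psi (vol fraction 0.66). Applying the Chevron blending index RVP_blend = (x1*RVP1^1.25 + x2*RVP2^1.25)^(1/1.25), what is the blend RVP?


Chevron index: RVP_blend = (sum xi*RVPi^1.25)^(1/1.25)
RVP^1.25 terms: 0.34 * 11.7^1.25 + 0.66 * 3.0^1.25 = 9.963
RVP_blend = 9.963^(1/1.25) = 6.291

6.291 psi


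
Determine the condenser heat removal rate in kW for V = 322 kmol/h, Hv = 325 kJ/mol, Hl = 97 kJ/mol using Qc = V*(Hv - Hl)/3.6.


Qc = 322 * (325 - 97) / 3.6 = 322 * 228 / 3.6 = 20390

20390 kW


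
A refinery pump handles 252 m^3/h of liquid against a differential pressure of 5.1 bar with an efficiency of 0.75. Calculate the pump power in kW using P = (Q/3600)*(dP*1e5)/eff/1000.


Q = 252 / 3600 = 0.07 m^3/s
P = 0.07 * (5.1 * 1e5) / 0.75 / 1000 = 47.60

47.60 kW


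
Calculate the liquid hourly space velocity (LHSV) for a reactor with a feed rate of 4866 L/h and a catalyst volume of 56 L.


LHSV = volumetric feed rate / catalyst volume
= 4866 L/h / 56 L
= 86.89 h^-1

86.89 h^-1


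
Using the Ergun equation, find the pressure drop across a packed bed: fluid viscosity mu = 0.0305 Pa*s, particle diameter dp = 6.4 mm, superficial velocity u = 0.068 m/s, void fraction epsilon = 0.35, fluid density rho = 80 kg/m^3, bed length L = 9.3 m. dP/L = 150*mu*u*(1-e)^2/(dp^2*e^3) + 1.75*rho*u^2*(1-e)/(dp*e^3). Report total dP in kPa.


dp = 6.4 mm = 0.0064 m
Viscous term = 150*0.0305*0.068*(1-0.35)^2 / (0.0064^2*0.35^3) = 74845
Inertial term = 1.75*80*0.068^2*(1-0.35) / (0.0064*0.35^3) = 1533.47
dP/L = 74845 + 1533.47 = 76378.5 Pa/m
dP = 76378.5 * 9.3 / 1000 = 710.3 kPa

710.3 kPa


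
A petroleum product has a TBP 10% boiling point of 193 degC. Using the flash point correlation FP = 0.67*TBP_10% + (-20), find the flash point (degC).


FP = 0.67 * 193 + (-20) = 109.31

109.31 degC


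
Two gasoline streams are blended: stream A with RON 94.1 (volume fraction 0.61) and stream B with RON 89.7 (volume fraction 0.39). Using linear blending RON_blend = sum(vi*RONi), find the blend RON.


Linear blending: RON_blend = sum(vi * RONi)
Contribution 1: 0.61 * 94.1 = 57.401
Contribution 2: 0.39 * 89.7 = 34.983
RON_blend = 57.401 + 34.983 = 92.384

92.384


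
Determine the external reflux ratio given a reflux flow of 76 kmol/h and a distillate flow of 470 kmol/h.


Reflux ratio definition: R = L / D (liquid returned / distillate withdrawn)
L = 76 kmol/h, D = 470 kmol/h
R = 76 / 470 = 0.1617

0.1617


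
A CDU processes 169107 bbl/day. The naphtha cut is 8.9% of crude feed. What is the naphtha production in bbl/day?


Crude throughput = 169107 bbl/day
Fraction yield = 8.9%
yield = throughput * fraction / 100
yield = 169107 * 8.9 / 100 = 15050.523

15050.523 bbl/day


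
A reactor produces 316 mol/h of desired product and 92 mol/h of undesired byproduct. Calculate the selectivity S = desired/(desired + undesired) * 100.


Selectivity = desired / (desired + undesired) * 100
Total products = 316 + 92 = 408 mol/h
S = 316 / 408 * 100
= 0.7745 * 100
= 77.45 %

77.45 %


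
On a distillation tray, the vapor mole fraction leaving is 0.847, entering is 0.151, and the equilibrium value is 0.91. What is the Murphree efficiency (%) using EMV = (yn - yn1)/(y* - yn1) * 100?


Murphree vapor efficiency: EMV = (y_n - y_(n-1)) / (y*_n - y_(n-1)) * 100
EMV = (0.847 - 0.151) / (0.91 - 0.151) * 100 = 0.696 / 0.759 * 100 = 91.70

91.70 %


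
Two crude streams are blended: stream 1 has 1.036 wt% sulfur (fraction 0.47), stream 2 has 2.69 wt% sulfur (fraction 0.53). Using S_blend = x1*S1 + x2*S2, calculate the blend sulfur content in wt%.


Linear sulfur blending: S_blend = x1*S1 + x2*S2
Contribution 1: 0.47 * 1.036 = 0.48692 wt%
Contribution 2: 0.53 * 2.69 = 1.4257 wt%
S_blend = 0.48692 + 1.4257 = 1.91262

1.91262 wt%


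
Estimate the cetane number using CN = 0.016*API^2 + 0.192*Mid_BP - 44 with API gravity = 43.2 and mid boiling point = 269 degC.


CN = 0.016 * 43.2^2 + 0.192 * 269 - 44
CN = 29.85984 + 51.648 - 44 = 37.50784

37.50784


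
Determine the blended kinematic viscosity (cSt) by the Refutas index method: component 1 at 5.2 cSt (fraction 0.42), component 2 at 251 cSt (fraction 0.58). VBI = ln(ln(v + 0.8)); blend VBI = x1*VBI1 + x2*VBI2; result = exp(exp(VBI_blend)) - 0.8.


Refutas method: VBN_i = 14.534*ln(ln(visc_i + 0.8)) + 10.975, blended linearly by mass fraction; since VBN is linear in VBI_i = ln(ln(visc_i + 0.8)) and the fractions sum to 1, blend VBI directly: visc = exp(exp(VBI_blend)) - 0.8
VBI_1 = ln(ln(5.2 + 0.8)) = 0.583198
VBI_2 = ln(ln(251 + 0.8)) = 1.70994
VBI_blend = 0.42 * 0.583198 + 0.58 * 1.70994 = 1.23671
visc_blend = exp(exp(1.23671)) - 0.8 = 30.52

30.52 cSt


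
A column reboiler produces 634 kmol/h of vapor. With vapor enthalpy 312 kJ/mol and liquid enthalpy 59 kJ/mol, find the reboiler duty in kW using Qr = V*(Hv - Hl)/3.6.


Qr = 634 * (312 - 59) / 3.6 = 634 * 253 / 3.6 = 44560

44560 kW


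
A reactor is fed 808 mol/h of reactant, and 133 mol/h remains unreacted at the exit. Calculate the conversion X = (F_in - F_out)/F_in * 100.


X = (F_in - F_out) / F_in * 100
Moles reacted = 808 - 133 = 675
X = 675 / 808 * 100
= 0.8354 * 100
= 83.54 %

83.54 %


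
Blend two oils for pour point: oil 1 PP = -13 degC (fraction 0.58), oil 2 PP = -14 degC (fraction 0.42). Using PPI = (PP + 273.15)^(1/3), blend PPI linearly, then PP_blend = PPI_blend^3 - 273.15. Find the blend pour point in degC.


PPI_1 = (-13 + 273.15)^(1/3) = 6.383731
PPI_2 = (-14 + 273.15)^(1/3) = 6.375541
PPI_blend = 0.58 * 6.383731 + 0.42 * 6.375541 = 6.380291
PP_blend = 6.380291^3 - 273.15 = 259.7296 - 273.15 = -13.42

-13.42 degC


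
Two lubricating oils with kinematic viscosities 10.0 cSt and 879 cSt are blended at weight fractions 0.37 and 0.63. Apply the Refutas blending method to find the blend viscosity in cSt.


Refutas method: VBN_i = 14.534*ln(ln(visc_i + 0.8)) + 10.975, blended linearly by mass fraction; since VBN is linear in VBI_i = ln(ln(visc_i + 0.8)) and the fractions sum to 1, blend VBI directly: visc = exp(exp(VBI_blend)) - 0.8
VBI_1 = ln(ln(10.0 + 0.8)) = 0.86691
VBI_2 = ln(ln(879 + 0.8)) = 1.91393
VBI_blend = 0.37 * 0.86691 + 0.63 * 1.91393 = 1.52653
visc_blend = exp(exp(1.52653)) - 0.8 = 98.90

98.90 cSt


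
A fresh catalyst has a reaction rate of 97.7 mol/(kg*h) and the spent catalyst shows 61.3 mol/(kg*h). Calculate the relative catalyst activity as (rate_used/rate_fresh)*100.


Activity (%) = (rate_used / rate_fresh) * 100
rate_used = 61.3, rate_fresh = 97.7
= (61.3 / 97.7) * 100
= 0.6274 * 100 = 62.74

62.74 %


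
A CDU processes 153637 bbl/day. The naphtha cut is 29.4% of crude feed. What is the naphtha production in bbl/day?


Crude throughput = 153637 bbl/day
Fraction yield = 29.4%
yield = throughput * fraction / 100
yield = 153637 * 29.4 / 100 = 45169.278

45169.278 bbl/day


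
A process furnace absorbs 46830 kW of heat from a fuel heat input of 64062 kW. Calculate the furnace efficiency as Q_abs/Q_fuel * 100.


Furnace efficiency = Q_absorbed / Q_fuel * 100
= 46830 / 64062 * 100 = 73.10

73.10 %


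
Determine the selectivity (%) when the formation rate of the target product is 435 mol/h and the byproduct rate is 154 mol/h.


Selectivity = desired / (desired + undesired) * 100
Total products = 435 + 154 = 589 mol/h
S = 435 / 589 * 100
= 0.7385 * 100
= 73.85 %

73.85 %


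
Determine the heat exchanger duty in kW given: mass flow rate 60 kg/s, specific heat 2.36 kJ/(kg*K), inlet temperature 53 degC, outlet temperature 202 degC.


Q = m_dot * cp * delta_T
delta_T = 202 - 53 = 149 K
Q = 60 * 2.36 * 149
= 141.6 * 149
= 21098.4 kW

21098.4 kW


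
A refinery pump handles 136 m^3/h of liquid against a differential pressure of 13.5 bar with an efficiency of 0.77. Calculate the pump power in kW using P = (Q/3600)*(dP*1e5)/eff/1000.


Q = 136 / 3600 = 0.0377778 m^3/s
P = 0.0377778 * (13.5 * 1e5) / 0.77 / 1000 = 66.23

66.23 kW


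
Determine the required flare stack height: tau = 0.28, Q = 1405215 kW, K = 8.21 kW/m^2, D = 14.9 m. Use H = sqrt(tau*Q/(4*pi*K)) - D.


tau*Q/(4*pi*K) = 0.28 * 1405215 / (4 * pi * 8.21) = 3813.71
sqrt(3813.71) = 61.7552
H = 61.7552 - 14.9 = 46.86

46.86 m


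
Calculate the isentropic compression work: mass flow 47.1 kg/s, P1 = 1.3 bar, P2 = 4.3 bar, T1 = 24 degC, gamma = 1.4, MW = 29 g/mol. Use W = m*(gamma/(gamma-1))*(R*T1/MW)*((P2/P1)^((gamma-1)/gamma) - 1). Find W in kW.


Isentropic work: W = m*(gamma/(gamma-1))*(R*T1/MW)*((P2/P1)^((gamma-1)/gamma) - 1)
T1 = 24 + 273.15 = 297.15 K
Pressure ratio = 4.3 / 1.3 = 3.30769
Exponent = (1.4 - 1)/1.4 = 0.285714
(P2/P1)^exp - 1 = 3.30769^0.285714 - 1 = 0.407458
W = 47.1 * 1.4 / 0.4 * 8.314 * 297.15 / 29 * 0.407458 = 5722

5722 kW


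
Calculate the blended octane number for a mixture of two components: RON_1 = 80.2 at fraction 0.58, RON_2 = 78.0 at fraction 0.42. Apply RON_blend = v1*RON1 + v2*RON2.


Linear blending: RON_blend = sum(vi * RONi)
Contribution 1: 0.58 * 80.2 = 46.516
Contribution 2: 0.42 * 78.0 = 32.76
RON_blend = 46.516 + 32.76 = 79.276

79.276


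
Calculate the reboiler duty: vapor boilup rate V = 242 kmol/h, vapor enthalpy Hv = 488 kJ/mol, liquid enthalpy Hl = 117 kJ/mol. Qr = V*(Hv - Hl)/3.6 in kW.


Qr = 242 * (488 - 117) / 3.6 = 242 * 371 / 3.6 = 24940

24940 kW


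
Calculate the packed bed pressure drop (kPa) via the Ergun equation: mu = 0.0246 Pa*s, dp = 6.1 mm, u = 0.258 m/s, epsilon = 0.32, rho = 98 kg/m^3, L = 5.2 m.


dp = 6.1 mm = 0.0061 m
Viscous term = 150*0.0246*0.258*(1-0.32)^2 / (0.0061^2*0.32^3) = 361039
Inertial term = 1.75*98*0.258^2*(1-0.32) / (0.0061*0.32^3) = 38835.8
dP/L = 361039 + 38835.8 = 399875 Pa/m
dP = 399875 * 5.2 / 1000 = 2079 kPa

2079 kPa


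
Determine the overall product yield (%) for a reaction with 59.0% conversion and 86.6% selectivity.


Overall yield = conversion (%) * selectivity (%) / 100
Conversion = 59.0%, Selectivity = 86.6%
Y = 59.0 * 86.6 / 100
= 51.094 %

51.094 %


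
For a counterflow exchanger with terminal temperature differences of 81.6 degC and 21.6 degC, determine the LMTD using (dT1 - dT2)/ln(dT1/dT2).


LMTD = (dT1 - dT2) / ln(dT1/dT2)
= (81.6 - 21.6) / ln(81.6 / 21.6) = 60 / 1.32914 = 45.14

45.14 degC


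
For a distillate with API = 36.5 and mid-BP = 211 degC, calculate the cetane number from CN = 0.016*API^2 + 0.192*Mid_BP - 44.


CN = 0.016 * 36.5^2 + 0.192 * 211 - 44
CN = 21.316 + 40.512 - 44 = 17.828

17.828


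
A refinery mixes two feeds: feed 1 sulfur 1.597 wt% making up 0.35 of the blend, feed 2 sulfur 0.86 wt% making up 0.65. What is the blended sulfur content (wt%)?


Linear sulfur blending: S_blend = x1*S1 + x2*S2
Contribution 1: 0.35 * 1.597 = 0.55895 wt%
Contribution 2: 0.65 * 0.86 = 0.559 wt%
S_blend = 0.55895 + 0.559 = 1.11795

1.11795 wt%


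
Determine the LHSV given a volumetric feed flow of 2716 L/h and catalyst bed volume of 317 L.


LHSV = volumetric feed rate / catalyst volume
= 2716 L/h / 317 L
= 8.568 h^-1

8.568 h^-1


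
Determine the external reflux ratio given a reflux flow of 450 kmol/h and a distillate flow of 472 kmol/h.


Reflux ratio definition: R = L / D (liquid returned / distillate withdrawn)
L = 450 kmol/h, D = 472 kmol/h
R = 450 / 472 = 0.9534

0.9534


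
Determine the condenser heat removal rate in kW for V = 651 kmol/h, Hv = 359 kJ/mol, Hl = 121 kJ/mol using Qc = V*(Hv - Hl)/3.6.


Qc = 651 * (359 - 121) / 3.6 = 651 * 238 / 3.6 = 43040

43040 kW


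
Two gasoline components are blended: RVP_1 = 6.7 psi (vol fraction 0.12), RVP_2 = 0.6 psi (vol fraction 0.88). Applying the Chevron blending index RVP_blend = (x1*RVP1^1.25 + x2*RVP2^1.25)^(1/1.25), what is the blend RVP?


Chevron index: RVP_blend = (sum xi*RVPi^1.25)^(1/1.25)
RVP^1.25 terms: 0.12 * 6.7^1.25 + 0.88 * 0.6^1.25 = 1.75822
RVP_blend = 1.75822^(1/1.25) = 1.571

1.571 psi


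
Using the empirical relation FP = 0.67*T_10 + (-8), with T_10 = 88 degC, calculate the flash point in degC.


FP = 0.67 * 88 + (-8) = 50.96

50.96 degC


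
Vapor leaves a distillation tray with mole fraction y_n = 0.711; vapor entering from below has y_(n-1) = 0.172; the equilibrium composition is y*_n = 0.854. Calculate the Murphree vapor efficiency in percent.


Murphree vapor efficiency: EMV = (y_n - y_(n-1)) / (y*_n - y_(n-1)) * 100
EMV = (0.711 - 0.172) / (0.854 - 0.172) * 100 = 0.539 / 0.682 * 100 = 79.03

79.03 %


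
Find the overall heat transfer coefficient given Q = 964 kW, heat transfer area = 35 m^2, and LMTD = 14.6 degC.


From Q = U*A*LMTD, U = Q / (A * LMTD)
U = 964 / (35 * 14.6) = 964 / 511 = 1.886

1.886 kW/(m^2*K)


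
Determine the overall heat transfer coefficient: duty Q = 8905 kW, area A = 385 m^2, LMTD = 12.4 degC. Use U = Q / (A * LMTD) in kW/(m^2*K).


From Q = U*A*LMTD, U = Q / (A * LMTD)
U = 8905 / (385 * 12.4) = 8905 / 4774 = 1.865

1.865 kW/(m^2*K)


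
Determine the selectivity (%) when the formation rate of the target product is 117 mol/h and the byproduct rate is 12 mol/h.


Selectivity = desired / (desired + undesired) * 100
Total products = 117 + 12 = 129 mol/h
S = 117 / 129 * 100
= 0.9070 * 100
= 90.70 %

90.70 %


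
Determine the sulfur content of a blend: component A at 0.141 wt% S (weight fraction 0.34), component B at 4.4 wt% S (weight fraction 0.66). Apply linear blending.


Linear sulfur blending: S_blend = x1*S1 + x2*S2
Contribution 1: 0.34 * 0.141 = 0.04794 wt%
Contribution 2: 0.66 * 4.4 = 2.904 wt%
S_blend = 0.04794 + 2.904 = 2.95194

2.95194 wt%


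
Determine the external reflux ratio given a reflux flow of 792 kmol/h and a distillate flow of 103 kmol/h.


Reflux ratio definition: R = L / D (liquid returned / distillate withdrawn)
L = 792 kmol/h, D = 103 kmol/h
R = 792 / 103 = 7.689

7.689


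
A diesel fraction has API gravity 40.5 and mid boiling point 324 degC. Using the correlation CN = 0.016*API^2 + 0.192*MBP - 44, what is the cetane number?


CN = 0.016 * 40.5^2 + 0.192 * 324 - 44
CN = 26.244 + 62.208 - 44 = 44.452

44.452


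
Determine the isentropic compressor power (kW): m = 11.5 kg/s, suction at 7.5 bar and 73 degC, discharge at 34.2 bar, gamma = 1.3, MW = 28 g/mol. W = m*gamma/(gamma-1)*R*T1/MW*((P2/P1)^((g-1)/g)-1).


Isentropic work: W = m*(gamma/(gamma-1))*(R*T1/MW)*((P2/P1)^((gamma-1)/gamma) - 1)
T1 = 73 + 273.15 = 346.15 K
Pressure ratio = 34.2 / 7.5 = 4.56
Exponent = (1.3 - 1)/1.3 = 0.230769
(P2/P1)^exp - 1 = 4.56^0.230769 - 1 = 0.419282
W = 11.5 * 1.3 / 0.3 * 8.314 * 346.15 / 28 * 0.419282 = 2148

2148 kW


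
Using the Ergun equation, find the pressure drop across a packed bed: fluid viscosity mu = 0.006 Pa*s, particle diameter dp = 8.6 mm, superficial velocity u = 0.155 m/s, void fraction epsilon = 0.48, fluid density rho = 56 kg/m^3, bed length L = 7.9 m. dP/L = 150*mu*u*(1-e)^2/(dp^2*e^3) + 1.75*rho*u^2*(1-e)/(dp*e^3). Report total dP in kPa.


dp = 8.6 mm = 0.0086 m
Viscous term = 150*0.006*0.155*(1-0.48)^2 / (0.0086^2*0.48^3) = 4611.69
Inertial term = 1.75*56*0.155^2*(1-0.48) / (0.0086*0.48^3) = 1287.27
dP/L = 4611.69 + 1287.27 = 5898.96 Pa/m
dP = 5898.96 * 7.9 / 1000 = 46.60 kPa

46.60 kPa


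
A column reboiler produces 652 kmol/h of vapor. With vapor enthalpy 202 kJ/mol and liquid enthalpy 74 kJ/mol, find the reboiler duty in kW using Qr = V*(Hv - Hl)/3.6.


Qr = 652 * (202 - 74) / 3.6 = 652 * 128 / 3.6 = 23180

23180 kW


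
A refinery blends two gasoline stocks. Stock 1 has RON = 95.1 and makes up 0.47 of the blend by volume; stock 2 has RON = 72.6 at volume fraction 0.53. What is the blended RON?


Linear blending: RON_blend = sum(vi * RONi)
Contribution 1: 0.47 * 95.1 = 44.697
Contribution 2: 0.53 * 72.6 = 38.478
RON_blend = 44.697 + 38.478 = 83.175

83.175


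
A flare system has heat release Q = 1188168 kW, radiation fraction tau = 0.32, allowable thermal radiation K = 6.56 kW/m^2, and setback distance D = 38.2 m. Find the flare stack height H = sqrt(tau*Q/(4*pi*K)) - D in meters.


tau*Q/(4*pi*K) = 0.32 * 1188168 / (4 * pi * 6.56) = 4612.26
sqrt(4612.26) = 67.9136
H = 67.9136 - 38.2 = 29.71

29.71 m


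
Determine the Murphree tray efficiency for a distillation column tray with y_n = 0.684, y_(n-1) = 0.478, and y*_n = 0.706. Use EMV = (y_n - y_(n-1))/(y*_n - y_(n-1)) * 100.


Murphree vapor efficiency: EMV = (y_n - y_(n-1)) / (y*_n - y_(n-1)) * 100
EMV = (0.684 - 0.478) / (0.706 - 0.478) * 100 = 0.206 / 0.228 * 100 = 90.35

90.35 %


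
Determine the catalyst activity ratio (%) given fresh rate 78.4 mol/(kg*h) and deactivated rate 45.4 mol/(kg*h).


Activity (%) = (rate_used / rate_fresh) * 100
rate_used = 45.4, rate_fresh = 78.4
= (45.4 / 78.4) * 100
= 0.5791 * 100 = 57.91

57.91 %


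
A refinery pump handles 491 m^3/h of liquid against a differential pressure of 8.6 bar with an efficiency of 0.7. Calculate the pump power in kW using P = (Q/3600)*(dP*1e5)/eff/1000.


Q = 491 / 3600 = 0.136389 m^3/s
P = 0.136389 * (8.6 * 1e5) / 0.7 / 1000 = 167.6

167.6 kW


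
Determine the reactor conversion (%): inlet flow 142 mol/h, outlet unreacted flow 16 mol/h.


X = (F_in - F_out) / F_in * 100
Moles reacted = 142 - 16 = 126
X = 126 / 142 * 100
= 0.8873 * 100
= 88.73 %

88.73 %


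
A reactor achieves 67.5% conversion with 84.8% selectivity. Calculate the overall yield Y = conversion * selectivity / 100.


Overall yield = conversion (%) * selectivity (%) / 100
Conversion = 67.5%, Selectivity = 84.8%
Y = 67.5 * 84.8 / 100
= 57.24 %

57.24 %


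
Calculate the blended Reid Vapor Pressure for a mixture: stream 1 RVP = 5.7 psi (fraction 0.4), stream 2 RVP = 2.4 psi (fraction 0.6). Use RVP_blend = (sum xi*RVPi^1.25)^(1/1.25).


Chevron index: RVP_blend = (sum xi*RVPi^1.25)^(1/1.25)
RVP^1.25 terms: 0.4 * 5.7^1.25 + 0.6 * 2.4^1.25 = 5.31525
RVP_blend = 5.31525^(1/1.25) = 3.806

3.806 psi


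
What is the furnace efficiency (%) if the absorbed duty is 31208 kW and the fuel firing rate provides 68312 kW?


Furnace efficiency = Q_absorbed / Q_fuel * 100
= 31208 / 68312 * 100 = 45.68

45.68 %


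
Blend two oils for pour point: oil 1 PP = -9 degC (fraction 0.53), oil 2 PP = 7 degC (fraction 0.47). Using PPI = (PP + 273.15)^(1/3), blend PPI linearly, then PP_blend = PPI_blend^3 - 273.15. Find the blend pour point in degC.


PPI_1 = (-9 + 273.15)^(1/3) = 6.416283
PPI_2 = (7 + 273.15)^(1/3) = 6.543301
PPI_blend = 0.53 * 6.416283 + 0.47 * 6.543301 = 6.475981
PP_blend = 6.475981^3 - 273.15 = 271.5918 - 273.15 = -1.56

-1.56 degC


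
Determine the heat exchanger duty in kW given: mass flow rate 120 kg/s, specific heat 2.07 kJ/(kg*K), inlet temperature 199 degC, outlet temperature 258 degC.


Q = m_dot * cp * delta_T
delta_T = 258 - 199 = 59 K
Q = 120 * 2.07 * 59
= 248.4 * 59
= 14655.6 kW

14655.6 kW


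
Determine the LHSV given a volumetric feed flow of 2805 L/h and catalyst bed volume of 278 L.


LHSV = volumetric feed rate / catalyst volume
= 2805 L/h / 278 L
= 10.09 h^-1

10.09 h^-1


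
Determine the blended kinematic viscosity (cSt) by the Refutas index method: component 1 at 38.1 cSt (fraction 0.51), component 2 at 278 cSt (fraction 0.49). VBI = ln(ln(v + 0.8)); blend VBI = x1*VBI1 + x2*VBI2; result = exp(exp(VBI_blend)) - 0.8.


Refutas method: VBN_i = 14.534*ln(ln(visc_i + 0.8)) + 10.975, blended linearly by mass fraction; since VBN is linear in VBI_i = ln(ln(visc_i + 0.8)) and the fractions sum to 1, blend VBI directly: visc = exp(exp(VBI_blend)) - 0.8
VBI_1 = ln(ln(38.1 + 0.8)) = 1.29773
VBI_2 = ln(ln(278 + 0.8)) = 1.7282
VBI_blend = 0.51 * 1.29773 + 0.49 * 1.7282 = 1.50866
visc_blend = exp(exp(1.50866)) - 0.8 = 91.10

91.10 cSt


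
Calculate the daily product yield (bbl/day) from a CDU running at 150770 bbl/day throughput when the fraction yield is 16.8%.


Crude throughput = 150770 bbl/day
Fraction yield = 16.8%
yield = throughput * fraction / 100
yield = 150770 * 16.8 / 100 = 25329.36

25329.36 bbl/day


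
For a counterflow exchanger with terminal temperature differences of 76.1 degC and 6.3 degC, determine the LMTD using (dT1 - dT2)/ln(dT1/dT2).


LMTD = (dT1 - dT2) / ln(dT1/dT2)
= (76.1 - 6.3) / ln(76.1 / 6.3) = 69.8 / 2.4915 = 28.02

28.02 degC


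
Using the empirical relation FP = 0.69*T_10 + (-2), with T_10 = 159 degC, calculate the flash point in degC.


FP = 0.69 * 159 + (-2) = 107.71

107.71 degC


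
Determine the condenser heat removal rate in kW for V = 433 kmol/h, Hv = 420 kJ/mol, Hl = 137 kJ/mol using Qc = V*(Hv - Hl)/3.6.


Qc = 433 * (420 - 137) / 3.6 = 433 * 283 / 3.6 = 34040

34040 kW


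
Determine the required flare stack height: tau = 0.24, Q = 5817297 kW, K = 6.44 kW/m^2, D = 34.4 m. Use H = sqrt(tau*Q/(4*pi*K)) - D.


tau*Q/(4*pi*K) = 0.24 * 5817297 / (4 * pi * 6.44) = 17251.9
sqrt(17251.9) = 131.346
H = 131.346 - 34.4 = 96.95

96.95 m


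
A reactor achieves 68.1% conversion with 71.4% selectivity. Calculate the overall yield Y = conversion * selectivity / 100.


Overall yield = conversion (%) * selectivity (%) / 100
Conversion = 68.1%, Selectivity = 71.4%
Y = 68.1 * 71.4 / 100
= 48.6234 %

48.6234 %


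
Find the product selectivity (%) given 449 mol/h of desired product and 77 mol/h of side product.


Selectivity = desired / (desired + undesired) * 100
Total products = 449 + 77 = 526 mol/h
S = 449 / 526 * 100
= 0.8536 * 100
= 85.36 %

85.36 %


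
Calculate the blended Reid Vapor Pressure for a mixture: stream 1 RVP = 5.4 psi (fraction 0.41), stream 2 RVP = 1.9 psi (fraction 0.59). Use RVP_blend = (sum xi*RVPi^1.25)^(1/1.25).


Chevron index: RVP_blend = (sum xi*RVPi^1.25)^(1/1.25)
RVP^1.25 terms: 0.41 * 5.4^1.25 + 0.59 * 1.9^1.25 = 4.69113
RVP_blend = 4.69113^(1/1.25) = 3.444

3.444 psi


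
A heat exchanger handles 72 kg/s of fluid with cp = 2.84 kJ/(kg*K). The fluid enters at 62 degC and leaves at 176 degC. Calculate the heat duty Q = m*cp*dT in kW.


Q = m_dot * cp * delta_T
delta_T = 176 - 62 = 114 K
Q = 72 * 2.84 * 114
= 204.48 * 114
= 23310.72 kW

23310.72 kW


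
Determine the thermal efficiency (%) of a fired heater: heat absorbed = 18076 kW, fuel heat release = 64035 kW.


Furnace efficiency = Q_absorbed / Q_fuel * 100
= 18076 / 64035 * 100 = 28.23

28.23 %


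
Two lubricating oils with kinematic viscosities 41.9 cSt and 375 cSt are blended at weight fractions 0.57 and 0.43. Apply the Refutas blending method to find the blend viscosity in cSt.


Refutas method: VBN_i = 14.534*ln(ln(visc_i + 0.8)) + 10.975, blended linearly by mass fraction; since VBN is linear in VBI_i = ln(ln(visc_i + 0.8)) and the fractions sum to 1, blend VBI directly: visc = exp(exp(VBI_blend)) - 0.8
VBI_1 = ln(ln(41.9 + 0.8)) = 1.32287
VBI_2 = ln(ln(375 + 0.8)) = 1.77987
VBI_blend = 0.57 * 1.32287 + 0.43 * 1.77987 = 1.51938
visc_blend = exp(exp(1.51938)) - 0.8 = 95.69

95.69 cSt


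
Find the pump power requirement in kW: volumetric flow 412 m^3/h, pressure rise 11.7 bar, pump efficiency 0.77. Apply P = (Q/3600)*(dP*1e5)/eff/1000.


Q = 412 / 3600 = 0.114444 m^3/s
P = 0.114444 * (11.7 * 1e5) / 0.77 / 1000 = 173.9

173.9 kW


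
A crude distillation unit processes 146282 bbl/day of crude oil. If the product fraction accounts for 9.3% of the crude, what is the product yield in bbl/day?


Crude throughput = 146282 bbl/day
Fraction yield = 9.3%
yield = throughput * fraction / 100
yield = 146282 * 9.3 / 100 = 13604.226

13604.226 bbl/day


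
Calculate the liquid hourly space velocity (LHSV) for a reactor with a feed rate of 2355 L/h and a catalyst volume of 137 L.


LHSV = volumetric feed rate / catalyst volume
= 2355 L/h / 137 L
= 17.19 h^-1

17.19 h^-1


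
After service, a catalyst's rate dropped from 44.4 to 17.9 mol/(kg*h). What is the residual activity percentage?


Activity (%) = (rate_used / rate_fresh) * 100
rate_used = 17.9, rate_fresh = 44.4
= (17.9 / 44.4) * 100
= 0.4032 * 100 = 40.32

40.32 %


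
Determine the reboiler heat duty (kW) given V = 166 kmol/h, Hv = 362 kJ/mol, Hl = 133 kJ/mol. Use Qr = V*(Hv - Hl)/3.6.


Qr = 166 * (362 - 133) / 3.6 = 166 * 229 / 3.6 = 10560

10560 kW


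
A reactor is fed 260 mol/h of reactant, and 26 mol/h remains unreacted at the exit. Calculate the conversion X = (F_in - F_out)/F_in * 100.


X = (F_in - F_out) / F_in * 100
Moles reacted = 260 - 26 = 234
X = 234 / 260 * 100
= 0.9000 * 100
= 90.00 %

90.00 %


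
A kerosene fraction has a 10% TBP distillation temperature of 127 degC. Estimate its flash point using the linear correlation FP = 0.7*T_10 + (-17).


FP = 0.7 * 127 + (-17) = 71.9

71.9 degC


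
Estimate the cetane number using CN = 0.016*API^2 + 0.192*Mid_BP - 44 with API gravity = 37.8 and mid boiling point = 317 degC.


CN = 0.016 * 37.8^2 + 0.192 * 317 - 44
CN = 22.86144 + 60.864 - 44 = 39.72544

39.72544


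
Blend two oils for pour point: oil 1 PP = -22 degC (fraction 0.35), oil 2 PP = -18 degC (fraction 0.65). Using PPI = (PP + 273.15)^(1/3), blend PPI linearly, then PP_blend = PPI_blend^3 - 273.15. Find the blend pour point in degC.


PPI_1 = (-22 + 273.15)^(1/3) = 6.30925
PPI_2 = (-18 + 273.15)^(1/3) = 6.342569
PPI_blend = 0.35 * 6.30925 + 0.65 * 6.342569 = 6.330907
PP_blend = 6.330907^3 - 273.15 = 253.7452 - 273.15 = -19.4

-19.4 degC


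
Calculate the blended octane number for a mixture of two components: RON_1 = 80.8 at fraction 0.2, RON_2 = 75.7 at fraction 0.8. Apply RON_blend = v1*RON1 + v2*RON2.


Linear blending: RON_blend = sum(vi * RONi)
Contribution 1: 0.2 * 80.8 = 16.16
Contribution 2: 0.8 * 75.7 = 60.56
RON_blend = 16.16 + 60.56 = 76.72

76.72


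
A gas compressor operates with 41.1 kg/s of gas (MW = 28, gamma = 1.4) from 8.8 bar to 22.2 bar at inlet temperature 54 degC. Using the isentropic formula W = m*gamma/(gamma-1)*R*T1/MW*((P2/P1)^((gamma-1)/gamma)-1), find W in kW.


Isentropic work: W = m*(gamma/(gamma-1))*(R*T1/MW)*((P2/P1)^((gamma-1)/gamma) - 1)
T1 = 54 + 273.15 = 327.15 K
Pressure ratio = 22.2 / 8.8 = 2.52273
Exponent = (1.4 - 1)/1.4 = 0.285714
(P2/P1)^exp - 1 = 2.52273^0.285714 - 1 = 0.302627
W = 41.1 * 1.4 / 0.4 * 8.314 * 327.15 / 28 * 0.302627 = 4229

4229 kW


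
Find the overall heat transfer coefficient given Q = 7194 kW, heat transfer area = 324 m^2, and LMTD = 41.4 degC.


From Q = U*A*LMTD, U = Q / (A * LMTD)
U = 7194 / (324 * 41.4) = 7194 / 13413.6 = 0.5363

0.5363 kW/(m^2*K)


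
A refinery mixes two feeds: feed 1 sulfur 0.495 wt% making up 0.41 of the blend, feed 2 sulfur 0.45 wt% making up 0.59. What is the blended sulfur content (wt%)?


Linear sulfur blending: S_blend = x1*S1 + x2*S2
Contribution 1: 0.41 * 0.495 = 0.20295 wt%
Contribution 2: 0.59 * 0.45 = 0.2655 wt%
S_blend = 0.20295 + 0.2655 = 0.46845

0.46845 wt%


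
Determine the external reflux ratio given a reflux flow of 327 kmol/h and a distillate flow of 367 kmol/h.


Reflux ratio definition: R = L / D (liquid returned / distillate withdrawn)
L = 327 kmol/h, D = 367 kmol/h
R = 327 / 367 = 0.8910

0.8910


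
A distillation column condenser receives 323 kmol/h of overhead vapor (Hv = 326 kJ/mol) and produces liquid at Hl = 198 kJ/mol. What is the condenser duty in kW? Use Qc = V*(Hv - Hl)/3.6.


Qc = 323 * (326 - 198) / 3.6 = 323 * 128 / 3.6 = 11480

11480 kW


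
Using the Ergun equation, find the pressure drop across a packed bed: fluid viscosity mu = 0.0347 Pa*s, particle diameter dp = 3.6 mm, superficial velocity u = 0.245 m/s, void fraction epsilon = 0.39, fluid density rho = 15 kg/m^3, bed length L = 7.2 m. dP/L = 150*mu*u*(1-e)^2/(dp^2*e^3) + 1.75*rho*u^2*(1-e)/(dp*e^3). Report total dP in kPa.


dp = 3.6 mm = 0.0036 m
Viscous term = 150*0.0347*0.245*(1-0.39)^2 / (0.0036^2*0.39^3) = 617231
Inertial term = 1.75*15*0.245^2*(1-0.39) / (0.0036*0.39^3) = 4500.85
dP/L = 617231 + 4500.85 = 621732 Pa/m
dP = 621732 * 7.2 / 1000 = 4476 kPa

4476 kPa


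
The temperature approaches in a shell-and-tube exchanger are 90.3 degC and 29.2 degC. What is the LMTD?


LMTD = (dT1 - dT2) / ln(dT1/dT2)
= (90.3 - 29.2) / ln(90.3 / 29.2) = 61.1 / 1.12897 = 54.12

54.12 degC


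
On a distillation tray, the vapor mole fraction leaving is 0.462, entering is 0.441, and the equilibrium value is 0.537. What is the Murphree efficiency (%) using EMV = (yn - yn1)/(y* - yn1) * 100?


Murphree vapor efficiency: EMV = (y_n - y_(n-1)) / (y*_n - y_(n-1)) * 100
EMV = (0.462 - 0.441) / (0.537 - 0.441) * 100 = 0.021 / 0.096 * 100 = 21.88

21.88 %


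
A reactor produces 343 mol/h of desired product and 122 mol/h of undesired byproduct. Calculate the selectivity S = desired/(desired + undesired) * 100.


Selectivity = desired / (desired + undesired) * 100
Total products = 343 + 122 = 465 mol/h
S = 343 / 465 * 100
= 0.7376 * 100
= 73.76 %

73.76 %


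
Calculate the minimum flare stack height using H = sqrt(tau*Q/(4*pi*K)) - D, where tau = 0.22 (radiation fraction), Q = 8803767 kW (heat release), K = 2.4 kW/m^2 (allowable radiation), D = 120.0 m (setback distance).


tau*Q/(4*pi*K) = 0.22 * 8803767 / (4 * pi * 2.4) = 64220
sqrt(64220) = 253.417
H = 253.417 - 120.0 = 133.4

133.4 m


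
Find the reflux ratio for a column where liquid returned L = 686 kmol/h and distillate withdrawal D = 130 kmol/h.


Reflux ratio definition: R = L / D (liquid returned / distillate withdrawn)
L = 686 kmol/h, D = 130 kmol/h
R = 686 / 130 = 5.277

5.277


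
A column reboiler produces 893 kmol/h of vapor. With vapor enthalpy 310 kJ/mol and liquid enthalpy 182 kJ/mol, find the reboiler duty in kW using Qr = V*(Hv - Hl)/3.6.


Qr = 893 * (310 - 182) / 3.6 = 893 * 128 / 3.6 = 31750

31750 kW


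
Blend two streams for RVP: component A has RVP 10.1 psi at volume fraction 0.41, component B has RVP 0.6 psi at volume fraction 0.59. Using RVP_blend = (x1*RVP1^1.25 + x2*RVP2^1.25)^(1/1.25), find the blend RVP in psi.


Chevron index: RVP_blend = (sum xi*RVPi^1.25)^(1/1.25)
RVP^1.25 terms: 0.41 * 10.1^1.25 + 0.59 * 0.6^1.25 = 7.69376
RVP_blend = 7.69376^(1/1.25) = 5.116

5.116 psi


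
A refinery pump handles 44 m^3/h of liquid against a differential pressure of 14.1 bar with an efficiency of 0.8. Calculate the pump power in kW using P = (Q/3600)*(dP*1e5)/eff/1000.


Q = 44 / 3600 = 0.0122222 m^3/s
P = 0.0122222 * (14.1 * 1e5) / 0.8 / 1000 = 21.54

21.54 kW


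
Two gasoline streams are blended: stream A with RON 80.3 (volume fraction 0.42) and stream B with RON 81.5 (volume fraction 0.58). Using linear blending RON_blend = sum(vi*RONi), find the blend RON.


Linear blending: RON_blend = sum(vi * RONi)
Contribution 1: 0.42 * 80.3 = 33.726
Contribution 2: 0.58 * 81.5 = 47.27
RON_blend = 33.726 + 47.27 = 80.996

80.996


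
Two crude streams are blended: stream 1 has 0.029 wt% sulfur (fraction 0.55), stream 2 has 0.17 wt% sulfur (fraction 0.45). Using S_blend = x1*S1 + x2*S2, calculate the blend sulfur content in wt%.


Linear sulfur blending: S_blend = x1*S1 + x2*S2
Contribution 1: 0.55 * 0.029 = 0.01595 wt%
Contribution 2: 0.45 * 0.17 = 0.0765 wt%
S_blend = 0.01595 + 0.0765 = 0.09245

0.09245 wt%


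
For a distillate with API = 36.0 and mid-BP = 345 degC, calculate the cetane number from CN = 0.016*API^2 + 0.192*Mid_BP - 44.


CN = 0.016 * 36.0^2 + 0.192 * 345 - 44
CN = 20.736 + 66.24 - 44 = 42.976

42.976


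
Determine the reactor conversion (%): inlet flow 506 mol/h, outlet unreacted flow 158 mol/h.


X = (F_in - F_out) / F_in * 100
Moles reacted = 506 - 158 = 348
X = 348 / 506 * 100
= 0.6877 * 100
= 68.77 %

68.77 %


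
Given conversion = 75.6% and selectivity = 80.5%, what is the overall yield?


Overall yield = conversion (%) * selectivity (%) / 100
Conversion = 75.6%, Selectivity = 80.5%
Y = 75.6 * 80.5 / 100
= 60.858 %

60.858 %


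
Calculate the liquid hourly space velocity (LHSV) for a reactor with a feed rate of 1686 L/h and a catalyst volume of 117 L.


LHSV = volumetric feed rate / catalyst volume
= 1686 L/h / 117 L
= 14.41 h^-1

14.41 h^-1


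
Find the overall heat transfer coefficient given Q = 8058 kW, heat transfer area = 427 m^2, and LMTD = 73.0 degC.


From Q = U*A*LMTD, U = Q / (A * LMTD)
U = 8058 / (427 * 73.0) = 8058 / 31171 = 0.2585

0.2585 kW/(m^2*K)


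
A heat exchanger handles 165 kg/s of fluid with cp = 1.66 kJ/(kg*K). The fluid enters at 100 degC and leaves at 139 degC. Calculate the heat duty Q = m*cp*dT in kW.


Q = m_dot * cp * delta_T
delta_T = 139 - 100 = 39 K
Q = 165 * 1.66 * 39
= 273.9 * 39
= 10682.1 kW

10682.1 kW


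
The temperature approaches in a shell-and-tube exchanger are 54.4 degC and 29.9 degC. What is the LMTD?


LMTD = (dT1 - dT2) / ln(dT1/dT2)
= (54.4 - 29.9) / ln(54.4 / 29.9) = 24.5 / 0.598506 = 40.94

40.94 degC


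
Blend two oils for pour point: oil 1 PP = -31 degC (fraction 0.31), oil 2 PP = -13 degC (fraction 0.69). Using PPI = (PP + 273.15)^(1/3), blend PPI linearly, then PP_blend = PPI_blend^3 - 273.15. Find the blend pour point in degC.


PPI_1 = (-31 + 273.15)^(1/3) = 6.232967
PPI_2 = (-13 + 273.15)^(1/3) = 6.383731
PPI_blend = 0.31 * 6.232967 + 0.69 * 6.383731 = 6.336994
PP_blend = 6.336994^3 - 273.15 = 254.4778 - 273.15 = -18.67

-18.67 degC


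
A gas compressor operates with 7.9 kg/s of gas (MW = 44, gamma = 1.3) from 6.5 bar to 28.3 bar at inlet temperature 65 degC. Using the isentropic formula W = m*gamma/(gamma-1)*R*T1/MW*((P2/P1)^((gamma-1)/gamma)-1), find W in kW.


Isentropic work: W = m*(gamma/(gamma-1))*(R*T1/MW)*((P2/P1)^((gamma-1)/gamma) - 1)
T1 = 65 + 273.15 = 338.15 K
Pressure ratio = 28.3 / 6.5 = 4.35385
Exponent = (1.3 - 1)/1.3 = 0.230769
(P2/P1)^exp - 1 = 4.35385^0.230769 - 1 = 0.40421
W = 7.9 * 1.3 / 0.3 * 8.314 * 338.15 / 44 * 0.40421 = 884.1

884.1 kW


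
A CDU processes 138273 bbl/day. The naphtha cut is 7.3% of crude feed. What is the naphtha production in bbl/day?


Crude throughput = 138273 bbl/day
Fraction yield = 7.3%
yield = throughput * fraction / 100
yield = 138273 * 7.3 / 100 = 10093.929

10093.929 bbl/day


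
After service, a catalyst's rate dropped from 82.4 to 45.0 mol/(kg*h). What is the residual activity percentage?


Activity (%) = (rate_used / rate_fresh) * 100
rate_used = 45.0, rate_fresh = 82.4
= (45.0 / 82.4) * 100
= 0.5461 * 100 = 54.61

54.61 %


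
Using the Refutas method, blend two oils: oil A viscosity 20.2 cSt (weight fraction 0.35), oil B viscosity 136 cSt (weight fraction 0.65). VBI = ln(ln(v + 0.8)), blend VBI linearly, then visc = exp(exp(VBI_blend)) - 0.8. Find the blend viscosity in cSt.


Refutas method: VBN_i = 14.534*ln(ln(visc_i + 0.8)) + 10.975, blended linearly by mass fraction; since VBN is linear in VBI_i = ln(ln(visc_i + 0.8)) and the fractions sum to 1, blend VBI directly: visc = exp(exp(VBI_blend)) - 0.8
VBI_1 = ln(ln(20.2 + 0.8)) = 1.11334
VBI_2 = ln(ln(136 + 0.8)) = 1.59301
VBI_blend = 0.35 * 1.11334 + 0.65 * 1.59301 = 1.42513
visc_blend = exp(exp(1.42513)) - 0.8 = 63.17

63.17 cSt
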